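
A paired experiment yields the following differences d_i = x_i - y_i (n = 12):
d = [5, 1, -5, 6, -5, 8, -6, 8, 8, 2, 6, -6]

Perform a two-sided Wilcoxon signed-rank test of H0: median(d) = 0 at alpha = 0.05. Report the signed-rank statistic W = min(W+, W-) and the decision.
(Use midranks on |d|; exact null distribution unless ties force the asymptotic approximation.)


Step 1: Drop any zero differences (none here) and take |d_i|.
|d| = [5, 1, 5, 6, 5, 8, 6, 8, 8, 2, 6, 6]
Step 2: Midrank |d_i| (ties get averaged ranks).
ranks: |5|->4, |1|->1, |5|->4, |6|->7.5, |5|->4, |8|->11, |6|->7.5, |8|->11, |8|->11, |2|->2, |6|->7.5, |6|->7.5
Step 3: Attach original signs; sum ranks with positive sign and with negative sign.
W+ = 4 + 1 + 7.5 + 11 + 11 + 11 + 2 + 7.5 = 55
W- = 4 + 4 + 7.5 + 7.5 = 23
(Check: W+ + W- = 78 should equal n(n+1)/2 = 78.)
Step 4: Test statistic W = min(W+, W-) = 23.
Step 5: Ties in |d|, so use the tie-corrected normal approximation.
        E[W] = n(n+1)/4 = 12*13/4 = 39.
        Tie groups: |d|=5 (t=3), |d|=6 (t=4), |d|=8 (t=3); sum(t^3 - t) = 108.
        Var[W] = n(n+1)(2n+1)/24 - sum(t^3-t)/48 = 3900/24 - 108/48 = 160.25.
        z = (W - E[W]) / sqrt(Var[W]) = (23 - 39) / 12.6590 = -1.2639.
        Two-sided p = 2*Phi(z) = 0.206257.
Step 6: alpha = 0.05. fail to reject H0.

W+ = 55, W- = 23, W = min = 23, p = 0.206257, fail to reject H0.


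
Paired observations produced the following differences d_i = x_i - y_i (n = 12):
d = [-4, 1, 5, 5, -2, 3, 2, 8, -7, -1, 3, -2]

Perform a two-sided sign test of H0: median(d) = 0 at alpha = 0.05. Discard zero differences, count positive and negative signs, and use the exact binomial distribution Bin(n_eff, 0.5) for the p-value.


Step 1: Discard zero differences. Original n = 12; n_eff = number of nonzero differences = 12.
Nonzero differences (with sign): -4, +1, +5, +5, -2, +3, +2, +8, -7, -1, +3, -2
Step 2: Count signs: positive = 7, negative = 5.
Step 3: Under H0: P(positive) = 0.5, so the number of positives S ~ Bin(12, 0.5).
Step 4: Two-sided exact p-value = sum of Bin(12,0.5) probabilities at or below the observed probability = 0.774414.
Step 5: alpha = 0.05. fail to reject H0.

n_eff = 12, pos = 7, neg = 5, p = 0.774414, fail to reject H0.


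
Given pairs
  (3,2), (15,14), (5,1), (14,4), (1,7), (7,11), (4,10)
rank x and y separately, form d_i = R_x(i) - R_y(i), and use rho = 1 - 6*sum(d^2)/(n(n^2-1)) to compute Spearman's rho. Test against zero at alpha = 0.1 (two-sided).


Step 1: Rank x and y separately (midranks; no ties here).
rank(x): 3->2, 15->7, 5->4, 14->6, 1->1, 7->5, 4->3
rank(y): 2->2, 14->7, 1->1, 4->3, 7->4, 11->6, 10->5
Step 2: d_i = R_x(i) - R_y(i); compute d_i^2.
  (2-2)^2=0, (7-7)^2=0, (4-1)^2=9, (6-3)^2=9, (1-4)^2=9, (5-6)^2=1, (3-5)^2=4
sum(d^2) = 32.
Step 3: rho = 1 - 6*32 / (7*(7^2 - 1)) = 1 - 192/336 = 0.428571.
Step 4: Under H0, t = rho * sqrt((n-2)/(1-rho^2)) = 1.0607 ~ t(5).
Step 5: Two-sided p-value from the t-distribution with 5 df = 0.337368.
Step 6: alpha = 0.1. fail to reject H0.

rho = 0.4286, p = 0.337368, fail to reject H0 at alpha = 0.1.


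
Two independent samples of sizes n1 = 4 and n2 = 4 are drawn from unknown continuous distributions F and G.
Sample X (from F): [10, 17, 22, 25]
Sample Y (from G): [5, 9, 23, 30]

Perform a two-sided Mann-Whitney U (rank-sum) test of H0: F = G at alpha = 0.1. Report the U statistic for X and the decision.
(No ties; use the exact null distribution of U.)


Step 1: Combine and sort all 8 observations; assign midranks.
sorted (value, group): (5,Y), (9,Y), (10,X), (17,X), (22,X), (23,Y), (25,X), (30,Y)
ranks: 5->1, 9->2, 10->3, 17->4, 22->5, 23->6, 25->7, 30->8
Step 2: Rank sum for X: R1 = 3 + 4 + 5 + 7 = 19.
Step 3: U_X = R1 - n1(n1+1)/2 = 19 - 4*5/2 = 19 - 10 = 9.
       U_Y = n1*n2 - U_X = 16 - 9 = 7.
Step 4: No ties, so the exact null distribution of U (based on enumerating the C(8,4) = 70 equally likely rank assignments) gives the two-sided p-value.
Step 5: p-value = 0.885714; compare to alpha = 0.1. fail to reject H0.

U_X = 9, p = 0.885714, fail to reject H0 at alpha = 0.1.


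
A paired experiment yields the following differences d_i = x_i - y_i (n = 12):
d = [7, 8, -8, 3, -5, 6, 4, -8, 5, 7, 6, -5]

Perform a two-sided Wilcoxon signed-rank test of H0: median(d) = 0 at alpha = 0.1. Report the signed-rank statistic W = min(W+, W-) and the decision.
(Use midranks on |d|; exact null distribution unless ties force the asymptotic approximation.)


Step 1: Drop any zero differences (none here) and take |d_i|.
|d| = [7, 8, 8, 3, 5, 6, 4, 8, 5, 7, 6, 5]
Step 2: Midrank |d_i| (ties get averaged ranks).
ranks: |7|->8.5, |8|->11, |8|->11, |3|->1, |5|->4, |6|->6.5, |4|->2, |8|->11, |5|->4, |7|->8.5, |6|->6.5, |5|->4
Step 3: Attach original signs; sum ranks with positive sign and with negative sign.
W+ = 8.5 + 11 + 1 + 6.5 + 2 + 4 + 8.5 + 6.5 = 48
W- = 11 + 4 + 11 + 4 = 30
(Check: W+ + W- = 78 should equal n(n+1)/2 = 78.)
Step 4: Test statistic W = min(W+, W-) = 30.
Step 5: Ties in |d|, so use the tie-corrected normal approximation.
        E[W] = n(n+1)/4 = 12*13/4 = 39.
        Tie groups: |d|=5 (t=3), |d|=6 (t=2), |d|=7 (t=2), |d|=8 (t=3); sum(t^3 - t) = 60.
        Var[W] = n(n+1)(2n+1)/24 - sum(t^3-t)/48 = 3900/24 - 60/48 = 161.25.
        z = (W - E[W]) / sqrt(Var[W]) = (30 - 39) / 12.6984 = -0.7087.
        Two-sided p = 2*Phi(z) = 0.478480.
Step 6: alpha = 0.1. fail to reject H0.

W+ = 48, W- = 30, W = min = 30, p = 0.478480, fail to reject H0.


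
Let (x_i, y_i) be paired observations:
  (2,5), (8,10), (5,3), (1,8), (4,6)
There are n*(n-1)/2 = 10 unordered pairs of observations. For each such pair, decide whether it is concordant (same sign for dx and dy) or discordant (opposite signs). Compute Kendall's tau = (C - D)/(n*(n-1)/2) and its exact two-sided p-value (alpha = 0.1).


Step 1: Enumerate the 10 unordered pairs (i,j) with i<j and classify each by sign(x_j-x_i) * sign(y_j-y_i).
  (1,2):dx=+6,dy=+5->C; (1,3):dx=+3,dy=-2->D; (1,4):dx=-1,dy=+3->D; (1,5):dx=+2,dy=+1->C
  (2,3):dx=-3,dy=-7->C; (2,4):dx=-7,dy=-2->C; (2,5):dx=-4,dy=-4->C; (3,4):dx=-4,dy=+5->D
  (3,5):dx=-1,dy=+3->D; (4,5):dx=+3,dy=-2->D
Step 2: C = 5, D = 5, total pairs = 10.
Step 3: tau = (C - D)/(n(n-1)/2) = (5 - 5)/10 = 0.000000.
Step 4: Exact two-sided p-value (enumerate n! = 120 permutations of y under H0): p = 1.000000.
Step 5: alpha = 0.1. fail to reject H0.

tau_b = 0.0000 (C=5, D=5), p = 1.000000, fail to reject H0.


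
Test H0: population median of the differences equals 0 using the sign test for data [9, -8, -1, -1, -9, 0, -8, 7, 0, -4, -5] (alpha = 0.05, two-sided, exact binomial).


Step 1: Discard zero differences. Original n = 11; n_eff = number of nonzero differences = 9.
Nonzero differences (with sign): +9, -8, -1, -1, -9, -8, +7, -4, -5
Step 2: Count signs: positive = 2, negative = 7.
Step 3: Under H0: P(positive) = 0.5, so the number of positives S ~ Bin(9, 0.5).
Step 4: Two-sided exact p-value = sum of Bin(9,0.5) probabilities at or below the observed probability = 0.179688.
Step 5: alpha = 0.05. fail to reject H0.

n_eff = 9, pos = 2, neg = 7, p = 0.179688, fail to reject H0.


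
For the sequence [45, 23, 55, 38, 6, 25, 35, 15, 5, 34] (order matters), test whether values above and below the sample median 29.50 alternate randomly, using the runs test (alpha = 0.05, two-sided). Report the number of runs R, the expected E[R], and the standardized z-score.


Step 1: Compute median = 29.50; label A = above, B = below.
Labels in order: ABAABBABBA  (n_A = 5, n_B = 5)
Step 2: Count runs R = 7.
Step 3: Under H0 (random ordering), E[R] = 2*n_A*n_B/(n_A+n_B) + 1 = 2*5*5/10 + 1 = 6.0000.
        Var[R] = 2*n_A*n_B*(2*n_A*n_B - n_A - n_B) / ((n_A+n_B)^2 * (n_A+n_B-1)) = 2000/900 = 2.2222.
        SD[R] = 1.4907.
Step 4: Continuity-corrected z = (R - 0.5 - E[R]) / SD[R] = (7 - 0.5 - 6.0000) / 1.4907 = 0.3354.
Step 5: Two-sided p-value via normal approximation = 2*(1 - Phi(|z|)) = 0.737316.
Step 6: alpha = 0.05. fail to reject H0.

R = 7, z = 0.3354, p = 0.737316, fail to reject H0.


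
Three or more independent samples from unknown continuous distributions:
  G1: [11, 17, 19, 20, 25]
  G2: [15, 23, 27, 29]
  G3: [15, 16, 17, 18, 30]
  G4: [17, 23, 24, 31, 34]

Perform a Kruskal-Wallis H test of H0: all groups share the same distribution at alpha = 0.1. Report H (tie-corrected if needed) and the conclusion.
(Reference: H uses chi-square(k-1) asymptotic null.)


Step 1: Combine all N = 19 observations and assign midranks.
sorted (value, group, rank): (11,G1,1), (15,G2,2.5), (15,G3,2.5), (16,G3,4), (17,G1,6), (17,G3,6), (17,G4,6), (18,G3,8), (19,G1,9), (20,G1,10), (23,G2,11.5), (23,G4,11.5), (24,G4,13), (25,G1,14), (27,G2,15), (29,G2,16), (30,G3,17), (31,G4,18), (34,G4,19)
Step 2: Sum ranks within each group.
R_1 = 40 (n_1 = 5)
R_2 = 45 (n_2 = 4)
R_3 = 37.5 (n_3 = 5)
R_4 = 67.5 (n_4 = 5)
Step 3: H = 12/(N(N+1)) * sum(R_i^2/n_i) - 3(N+1)
     = 12/(19*20) * (40^2/5 + 45^2/4 + 37.5^2/5 + 67.5^2/5) - 3*20
     = 0.031579 * 2018.75 - 60
     = 3.750000.
Step 4: Ties present; correction factor C = 1 - 36/(19^3 - 19) = 0.994737. Corrected H = 3.750000 / 0.994737 = 3.769841.
Step 5: Under H0, H ~ chi^2(3); p-value = 0.287414.
Step 6: alpha = 0.1. fail to reject H0.

H = 3.7698, df = 3, p = 0.287414, fail to reject H0.


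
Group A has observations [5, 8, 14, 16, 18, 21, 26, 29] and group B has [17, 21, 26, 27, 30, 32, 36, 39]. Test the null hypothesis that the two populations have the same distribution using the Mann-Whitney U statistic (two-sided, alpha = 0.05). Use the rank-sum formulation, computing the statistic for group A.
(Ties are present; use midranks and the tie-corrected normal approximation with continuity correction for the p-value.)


Step 1: Combine and sort all 16 observations; assign midranks.
sorted (value, group): (5,X), (8,X), (14,X), (16,X), (17,Y), (18,X), (21,X), (21,Y), (26,X), (26,Y), (27,Y), (29,X), (30,Y), (32,Y), (36,Y), (39,Y)
ranks: 5->1, 8->2, 14->3, 16->4, 17->5, 18->6, 21->7.5, 21->7.5, 26->9.5, 26->9.5, 27->11, 29->12, 30->13, 32->14, 36->15, 39->16
Step 2: Rank sum for X: R1 = 1 + 2 + 3 + 4 + 6 + 7.5 + 9.5 + 12 = 45.
Step 3: U_X = R1 - n1(n1+1)/2 = 45 - 8*9/2 = 45 - 36 = 9.
       U_Y = n1*n2 - U_X = 64 - 9 = 55.
Step 4: Ties are present, so use the tie-corrected normal approximation (with continuity correction) for the p-value.
Step 5: p-value = 0.017959; compare to alpha = 0.05. reject H0.

U_X = 9, p = 0.017959, reject H0 at alpha = 0.05.


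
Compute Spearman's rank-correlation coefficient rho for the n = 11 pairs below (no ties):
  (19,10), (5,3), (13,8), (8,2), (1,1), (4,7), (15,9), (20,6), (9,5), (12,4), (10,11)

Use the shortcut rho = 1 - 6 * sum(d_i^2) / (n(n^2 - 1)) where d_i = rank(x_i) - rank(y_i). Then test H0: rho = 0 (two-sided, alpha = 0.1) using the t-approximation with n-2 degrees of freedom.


Step 1: Rank x and y separately (midranks; no ties here).
rank(x): 19->10, 5->3, 13->8, 8->4, 1->1, 4->2, 15->9, 20->11, 9->5, 12->7, 10->6
rank(y): 10->10, 3->3, 8->8, 2->2, 1->1, 7->7, 9->9, 6->6, 5->5, 4->4, 11->11
Step 2: d_i = R_x(i) - R_y(i); compute d_i^2.
  (10-10)^2=0, (3-3)^2=0, (8-8)^2=0, (4-2)^2=4, (1-1)^2=0, (2-7)^2=25, (9-9)^2=0, (11-6)^2=25, (5-5)^2=0, (7-4)^2=9, (6-11)^2=25
sum(d^2) = 88.
Step 3: rho = 1 - 6*88 / (11*(11^2 - 1)) = 1 - 528/1320 = 0.600000.
Step 4: Under H0, t = rho * sqrt((n-2)/(1-rho^2)) = 2.2500 ~ t(9).
Step 5: Two-sided p-value from the t-distribution with 9 df = 0.051003.
Step 6: alpha = 0.1. reject H0.

rho = 0.6000, p = 0.051003, reject H0 at alpha = 0.1.


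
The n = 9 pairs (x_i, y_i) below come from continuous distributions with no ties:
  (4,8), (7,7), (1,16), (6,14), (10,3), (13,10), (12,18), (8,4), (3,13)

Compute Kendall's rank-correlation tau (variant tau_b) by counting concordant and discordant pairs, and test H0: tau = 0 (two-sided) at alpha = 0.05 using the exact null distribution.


Step 1: Enumerate the 36 unordered pairs (i,j) with i<j and classify each by sign(x_j-x_i) * sign(y_j-y_i).
  (1,2):dx=+3,dy=-1->D; (1,3):dx=-3,dy=+8->D; (1,4):dx=+2,dy=+6->C; (1,5):dx=+6,dy=-5->D
  (1,6):dx=+9,dy=+2->C; (1,7):dx=+8,dy=+10->C; (1,8):dx=+4,dy=-4->D; (1,9):dx=-1,dy=+5->D
  (2,3):dx=-6,dy=+9->D; (2,4):dx=-1,dy=+7->D; (2,5):dx=+3,dy=-4->D; (2,6):dx=+6,dy=+3->C
  (2,7):dx=+5,dy=+11->C; (2,8):dx=+1,dy=-3->D; (2,9):dx=-4,dy=+6->D; (3,4):dx=+5,dy=-2->D
  (3,5):dx=+9,dy=-13->D; (3,6):dx=+12,dy=-6->D; (3,7):dx=+11,dy=+2->C; (3,8):dx=+7,dy=-12->D
  (3,9):dx=+2,dy=-3->D; (4,5):dx=+4,dy=-11->D; (4,6):dx=+7,dy=-4->D; (4,7):dx=+6,dy=+4->C
  (4,8):dx=+2,dy=-10->D; (4,9):dx=-3,dy=-1->C; (5,6):dx=+3,dy=+7->C; (5,7):dx=+2,dy=+15->C
  (5,8):dx=-2,dy=+1->D; (5,9):dx=-7,dy=+10->D; (6,7):dx=-1,dy=+8->D; (6,8):dx=-5,dy=-6->C
  (6,9):dx=-10,dy=+3->D; (7,8):dx=-4,dy=-14->C; (7,9):dx=-9,dy=-5->C; (8,9):dx=-5,dy=+9->D
Step 2: C = 13, D = 23, total pairs = 36.
Step 3: tau = (C - D)/(n(n-1)/2) = (13 - 23)/36 = -0.277778.
Step 4: Exact two-sided p-value (enumerate n! = 362880 permutations of y under H0): p = 0.358488.
Step 5: alpha = 0.05. fail to reject H0.

tau_b = -0.2778 (C=13, D=23), p = 0.358488, fail to reject H0.


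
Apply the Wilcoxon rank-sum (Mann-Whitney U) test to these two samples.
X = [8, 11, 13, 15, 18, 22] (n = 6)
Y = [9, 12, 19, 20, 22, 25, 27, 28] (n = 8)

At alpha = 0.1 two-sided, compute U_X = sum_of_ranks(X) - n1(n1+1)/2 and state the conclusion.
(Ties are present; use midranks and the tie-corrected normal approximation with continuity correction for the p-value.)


Step 1: Combine and sort all 14 observations; assign midranks.
sorted (value, group): (8,X), (9,Y), (11,X), (12,Y), (13,X), (15,X), (18,X), (19,Y), (20,Y), (22,X), (22,Y), (25,Y), (27,Y), (28,Y)
ranks: 8->1, 9->2, 11->3, 12->4, 13->5, 15->6, 18->7, 19->8, 20->9, 22->10.5, 22->10.5, 25->12, 27->13, 28->14
Step 2: Rank sum for X: R1 = 1 + 3 + 5 + 6 + 7 + 10.5 = 32.5.
Step 3: U_X = R1 - n1(n1+1)/2 = 32.5 - 6*7/2 = 32.5 - 21 = 11.5.
       U_Y = n1*n2 - U_X = 48 - 11.5 = 36.5.
Step 4: Ties are present, so use the tie-corrected normal approximation (with continuity correction) for the p-value.
Step 5: p-value = 0.120926; compare to alpha = 0.1. fail to reject H0.

U_X = 11.5, p = 0.120926, fail to reject H0 at alpha = 0.1.


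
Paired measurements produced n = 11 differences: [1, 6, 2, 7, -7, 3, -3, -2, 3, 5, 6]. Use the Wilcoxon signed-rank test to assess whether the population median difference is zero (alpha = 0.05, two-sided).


Step 1: Drop any zero differences (none here) and take |d_i|.
|d| = [1, 6, 2, 7, 7, 3, 3, 2, 3, 5, 6]
Step 2: Midrank |d_i| (ties get averaged ranks).
ranks: |1|->1, |6|->8.5, |2|->2.5, |7|->10.5, |7|->10.5, |3|->5, |3|->5, |2|->2.5, |3|->5, |5|->7, |6|->8.5
Step 3: Attach original signs; sum ranks with positive sign and with negative sign.
W+ = 1 + 8.5 + 2.5 + 10.5 + 5 + 5 + 7 + 8.5 = 48
W- = 10.5 + 5 + 2.5 = 18
(Check: W+ + W- = 66 should equal n(n+1)/2 = 66.)
Step 4: Test statistic W = min(W+, W-) = 18.
Step 5: Ties in |d|, so use the tie-corrected normal approximation.
        E[W] = n(n+1)/4 = 11*12/4 = 33.
        Tie groups: |d|=2 (t=2), |d|=3 (t=3), |d|=6 (t=2), |d|=7 (t=2); sum(t^3 - t) = 42.
        Var[W] = n(n+1)(2n+1)/24 - sum(t^3-t)/48 = 3036/24 - 42/48 = 125.625.
        z = (W - E[W]) / sqrt(Var[W]) = (18 - 33) / 11.2083 = -1.3383.
        Two-sided p = 2*Phi(z) = 0.180799.
Step 6: alpha = 0.05. fail to reject H0.

W+ = 48, W- = 18, W = min = 18, p = 0.180799, fail to reject H0.


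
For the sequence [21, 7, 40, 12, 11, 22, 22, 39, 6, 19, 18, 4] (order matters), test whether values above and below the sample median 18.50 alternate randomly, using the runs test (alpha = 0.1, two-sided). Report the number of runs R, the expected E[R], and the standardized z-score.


Step 1: Compute median = 18.50; label A = above, B = below.
Labels in order: ABABBAAABABB  (n_A = 6, n_B = 6)
Step 2: Count runs R = 8.
Step 3: Under H0 (random ordering), E[R] = 2*n_A*n_B/(n_A+n_B) + 1 = 2*6*6/12 + 1 = 7.0000.
        Var[R] = 2*n_A*n_B*(2*n_A*n_B - n_A - n_B) / ((n_A+n_B)^2 * (n_A+n_B-1)) = 4320/1584 = 2.7273.
        SD[R] = 1.6514.
Step 4: Continuity-corrected z = (R - 0.5 - E[R]) / SD[R] = (8 - 0.5 - 7.0000) / 1.6514 = 0.3028.
Step 5: Two-sided p-value via normal approximation = 2*(1 - Phi(|z|)) = 0.762069.
Step 6: alpha = 0.1. fail to reject H0.

R = 8, z = 0.3028, p = 0.762069, fail to reject H0.


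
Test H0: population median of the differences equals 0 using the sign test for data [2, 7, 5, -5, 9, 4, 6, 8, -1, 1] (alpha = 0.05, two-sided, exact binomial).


Step 1: Discard zero differences. Original n = 10; n_eff = number of nonzero differences = 10.
Nonzero differences (with sign): +2, +7, +5, -5, +9, +4, +6, +8, -1, +1
Step 2: Count signs: positive = 8, negative = 2.
Step 3: Under H0: P(positive) = 0.5, so the number of positives S ~ Bin(10, 0.5).
Step 4: Two-sided exact p-value = sum of Bin(10,0.5) probabilities at or below the observed probability = 0.109375.
Step 5: alpha = 0.05. fail to reject H0.

n_eff = 10, pos = 8, neg = 2, p = 0.109375, fail to reject H0.


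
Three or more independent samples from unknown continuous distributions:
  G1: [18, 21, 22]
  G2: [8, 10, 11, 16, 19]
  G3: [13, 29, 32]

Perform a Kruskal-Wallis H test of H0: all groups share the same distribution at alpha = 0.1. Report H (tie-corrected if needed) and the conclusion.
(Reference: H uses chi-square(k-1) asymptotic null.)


Step 1: Combine all N = 11 observations and assign midranks.
sorted (value, group, rank): (8,G2,1), (10,G2,2), (11,G2,3), (13,G3,4), (16,G2,5), (18,G1,6), (19,G2,7), (21,G1,8), (22,G1,9), (29,G3,10), (32,G3,11)
Step 2: Sum ranks within each group.
R_1 = 23 (n_1 = 3)
R_2 = 18 (n_2 = 5)
R_3 = 25 (n_3 = 3)
Step 3: H = 12/(N(N+1)) * sum(R_i^2/n_i) - 3(N+1)
     = 12/(11*12) * (23^2/3 + 18^2/5 + 25^2/3) - 3*12
     = 0.090909 * 449.467 - 36
     = 4.860606.
Step 4: No ties, so H is used without correction.
Step 5: Under H0, H ~ chi^2(2); p-value = 0.088010.
Step 6: alpha = 0.1. reject H0.

H = 4.8606, df = 2, p = 0.088010, reject H0.


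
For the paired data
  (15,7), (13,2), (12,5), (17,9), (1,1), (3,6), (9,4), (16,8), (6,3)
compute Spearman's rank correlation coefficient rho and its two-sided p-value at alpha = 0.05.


Step 1: Rank x and y separately (midranks; no ties here).
rank(x): 15->7, 13->6, 12->5, 17->9, 1->1, 3->2, 9->4, 16->8, 6->3
rank(y): 7->7, 2->2, 5->5, 9->9, 1->1, 6->6, 4->4, 8->8, 3->3
Step 2: d_i = R_x(i) - R_y(i); compute d_i^2.
  (7-7)^2=0, (6-2)^2=16, (5-5)^2=0, (9-9)^2=0, (1-1)^2=0, (2-6)^2=16, (4-4)^2=0, (8-8)^2=0, (3-3)^2=0
sum(d^2) = 32.
Step 3: rho = 1 - 6*32 / (9*(9^2 - 1)) = 1 - 192/720 = 0.733333.
Step 4: Under H0, t = rho * sqrt((n-2)/(1-rho^2)) = 2.8538 ~ t(7).
Step 5: Two-sided p-value from the t-distribution with 7 df = 0.024554.
Step 6: alpha = 0.05. reject H0.

rho = 0.7333, p = 0.024554, reject H0 at alpha = 0.05.


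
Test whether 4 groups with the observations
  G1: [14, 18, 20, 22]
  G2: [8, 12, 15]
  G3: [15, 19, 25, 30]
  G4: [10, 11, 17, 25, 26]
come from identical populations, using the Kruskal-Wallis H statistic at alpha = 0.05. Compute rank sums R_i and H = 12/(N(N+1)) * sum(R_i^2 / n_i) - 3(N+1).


Step 1: Combine all N = 16 observations and assign midranks.
sorted (value, group, rank): (8,G2,1), (10,G4,2), (11,G4,3), (12,G2,4), (14,G1,5), (15,G2,6.5), (15,G3,6.5), (17,G4,8), (18,G1,9), (19,G3,10), (20,G1,11), (22,G1,12), (25,G3,13.5), (25,G4,13.5), (26,G4,15), (30,G3,16)
Step 2: Sum ranks within each group.
R_1 = 37 (n_1 = 4)
R_2 = 11.5 (n_2 = 3)
R_3 = 46 (n_3 = 4)
R_4 = 41.5 (n_4 = 5)
Step 3: H = 12/(N(N+1)) * sum(R_i^2/n_i) - 3(N+1)
     = 12/(16*17) * (37^2/4 + 11.5^2/3 + 46^2/4 + 41.5^2/5) - 3*17
     = 0.044118 * 1259.78 - 51
     = 4.578676.
Step 4: Ties present; correction factor C = 1 - 12/(16^3 - 16) = 0.997059. Corrected H = 4.578676 / 0.997059 = 4.592183.
Step 5: Under H0, H ~ chi^2(3); p-value = 0.204214.
Step 6: alpha = 0.05. fail to reject H0.

H = 4.5922, df = 3, p = 0.204214, fail to reject H0.


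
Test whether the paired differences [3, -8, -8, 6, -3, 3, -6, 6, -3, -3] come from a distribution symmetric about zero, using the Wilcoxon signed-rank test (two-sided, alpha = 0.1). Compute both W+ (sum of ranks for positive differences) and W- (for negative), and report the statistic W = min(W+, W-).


Step 1: Drop any zero differences (none here) and take |d_i|.
|d| = [3, 8, 8, 6, 3, 3, 6, 6, 3, 3]
Step 2: Midrank |d_i| (ties get averaged ranks).
ranks: |3|->3, |8|->9.5, |8|->9.5, |6|->7, |3|->3, |3|->3, |6|->7, |6|->7, |3|->3, |3|->3
Step 3: Attach original signs; sum ranks with positive sign and with negative sign.
W+ = 3 + 7 + 3 + 7 = 20
W- = 9.5 + 9.5 + 3 + 7 + 3 + 3 = 35
(Check: W+ + W- = 55 should equal n(n+1)/2 = 55.)
Step 4: Test statistic W = min(W+, W-) = 20.
Step 5: Ties in |d|, so use the tie-corrected normal approximation.
        E[W] = n(n+1)/4 = 10*11/4 = 27.5.
        Tie groups: |d|=3 (t=5), |d|=6 (t=3), |d|=8 (t=2); sum(t^3 - t) = 150.
        Var[W] = n(n+1)(2n+1)/24 - sum(t^3-t)/48 = 2310/24 - 150/48 = 93.125.
        z = (W - E[W]) / sqrt(Var[W]) = (20 - 27.5) / 9.6501 = -0.7772.
        Two-sided p = 2*Phi(z) = 0.437046.
Step 6: alpha = 0.1. fail to reject H0.

W+ = 20, W- = 35, W = min = 20, p = 0.437046, fail to reject H0.


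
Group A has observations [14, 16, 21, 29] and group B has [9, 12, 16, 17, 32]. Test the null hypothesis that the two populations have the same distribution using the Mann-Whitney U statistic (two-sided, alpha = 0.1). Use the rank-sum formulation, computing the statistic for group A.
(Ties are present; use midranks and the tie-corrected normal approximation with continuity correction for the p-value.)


Step 1: Combine and sort all 9 observations; assign midranks.
sorted (value, group): (9,Y), (12,Y), (14,X), (16,X), (16,Y), (17,Y), (21,X), (29,X), (32,Y)
ranks: 9->1, 12->2, 14->3, 16->4.5, 16->4.5, 17->6, 21->7, 29->8, 32->9
Step 2: Rank sum for X: R1 = 3 + 4.5 + 7 + 8 = 22.5.
Step 3: U_X = R1 - n1(n1+1)/2 = 22.5 - 4*5/2 = 22.5 - 10 = 12.5.
       U_Y = n1*n2 - U_X = 20 - 12.5 = 7.5.
Step 4: Ties are present, so use the tie-corrected normal approximation (with continuity correction) for the p-value.
Step 5: p-value = 0.622753; compare to alpha = 0.1. fail to reject H0.

U_X = 12.5, p = 0.622753, fail to reject H0 at alpha = 0.1.


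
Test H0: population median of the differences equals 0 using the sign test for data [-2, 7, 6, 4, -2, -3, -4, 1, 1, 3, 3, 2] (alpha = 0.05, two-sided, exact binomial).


Step 1: Discard zero differences. Original n = 12; n_eff = number of nonzero differences = 12.
Nonzero differences (with sign): -2, +7, +6, +4, -2, -3, -4, +1, +1, +3, +3, +2
Step 2: Count signs: positive = 8, negative = 4.
Step 3: Under H0: P(positive) = 0.5, so the number of positives S ~ Bin(12, 0.5).
Step 4: Two-sided exact p-value = sum of Bin(12,0.5) probabilities at or below the observed probability = 0.387695.
Step 5: alpha = 0.05. fail to reject H0.

n_eff = 12, pos = 8, neg = 4, p = 0.387695, fail to reject H0.


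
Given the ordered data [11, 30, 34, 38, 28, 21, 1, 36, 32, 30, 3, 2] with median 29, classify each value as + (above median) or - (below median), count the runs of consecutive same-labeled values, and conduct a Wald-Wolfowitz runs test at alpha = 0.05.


Step 1: Compute median = 29; label A = above, B = below.
Labels in order: BAAABBBAAABB  (n_A = 6, n_B = 6)
Step 2: Count runs R = 5.
Step 3: Under H0 (random ordering), E[R] = 2*n_A*n_B/(n_A+n_B) + 1 = 2*6*6/12 + 1 = 7.0000.
        Var[R] = 2*n_A*n_B*(2*n_A*n_B - n_A - n_B) / ((n_A+n_B)^2 * (n_A+n_B-1)) = 4320/1584 = 2.7273.
        SD[R] = 1.6514.
Step 4: Continuity-corrected z = (R + 0.5 - E[R]) / SD[R] = (5 + 0.5 - 7.0000) / 1.6514 = -0.9083.
Step 5: Two-sided p-value via normal approximation = 2*(1 - Phi(|z|)) = 0.363722.
Step 6: alpha = 0.05. fail to reject H0.

R = 5, z = -0.9083, p = 0.363722, fail to reject H0.


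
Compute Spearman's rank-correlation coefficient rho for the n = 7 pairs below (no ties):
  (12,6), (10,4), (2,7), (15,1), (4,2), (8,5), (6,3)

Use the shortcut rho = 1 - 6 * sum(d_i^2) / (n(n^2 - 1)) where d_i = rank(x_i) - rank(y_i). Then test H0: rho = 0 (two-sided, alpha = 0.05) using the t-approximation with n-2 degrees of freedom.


Step 1: Rank x and y separately (midranks; no ties here).
rank(x): 12->6, 10->5, 2->1, 15->7, 4->2, 8->4, 6->3
rank(y): 6->6, 4->4, 7->7, 1->1, 2->2, 5->5, 3->3
Step 2: d_i = R_x(i) - R_y(i); compute d_i^2.
  (6-6)^2=0, (5-4)^2=1, (1-7)^2=36, (7-1)^2=36, (2-2)^2=0, (4-5)^2=1, (3-3)^2=0
sum(d^2) = 74.
Step 3: rho = 1 - 6*74 / (7*(7^2 - 1)) = 1 - 444/336 = -0.321429.
Step 4: Under H0, t = rho * sqrt((n-2)/(1-rho^2)) = -0.7590 ~ t(5).
Step 5: Two-sided p-value from the t-distribution with 5 df = 0.482072.
Step 6: alpha = 0.05. fail to reject H0.

rho = -0.3214, p = 0.482072, fail to reject H0 at alpha = 0.05.


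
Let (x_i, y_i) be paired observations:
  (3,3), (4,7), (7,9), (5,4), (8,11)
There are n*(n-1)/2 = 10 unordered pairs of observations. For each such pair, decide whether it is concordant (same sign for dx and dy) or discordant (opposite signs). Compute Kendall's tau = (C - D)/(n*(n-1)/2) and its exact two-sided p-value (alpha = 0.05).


Step 1: Enumerate the 10 unordered pairs (i,j) with i<j and classify each by sign(x_j-x_i) * sign(y_j-y_i).
  (1,2):dx=+1,dy=+4->C; (1,3):dx=+4,dy=+6->C; (1,4):dx=+2,dy=+1->C; (1,5):dx=+5,dy=+8->C
  (2,3):dx=+3,dy=+2->C; (2,4):dx=+1,dy=-3->D; (2,5):dx=+4,dy=+4->C; (3,4):dx=-2,dy=-5->C
  (3,5):dx=+1,dy=+2->C; (4,5):dx=+3,dy=+7->C
Step 2: C = 9, D = 1, total pairs = 10.
Step 3: tau = (C - D)/(n(n-1)/2) = (9 - 1)/10 = 0.800000.
Step 4: Exact two-sided p-value (enumerate n! = 120 permutations of y under H0): p = 0.083333.
Step 5: alpha = 0.05. fail to reject H0.

tau_b = 0.8000 (C=9, D=1), p = 0.083333, fail to reject H0.


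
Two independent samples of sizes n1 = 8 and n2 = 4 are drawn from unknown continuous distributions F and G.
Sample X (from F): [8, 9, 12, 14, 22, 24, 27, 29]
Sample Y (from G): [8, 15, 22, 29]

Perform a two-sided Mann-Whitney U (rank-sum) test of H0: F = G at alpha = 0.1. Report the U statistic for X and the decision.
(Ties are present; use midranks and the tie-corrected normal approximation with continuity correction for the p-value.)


Step 1: Combine and sort all 12 observations; assign midranks.
sorted (value, group): (8,X), (8,Y), (9,X), (12,X), (14,X), (15,Y), (22,X), (22,Y), (24,X), (27,X), (29,X), (29,Y)
ranks: 8->1.5, 8->1.5, 9->3, 12->4, 14->5, 15->6, 22->7.5, 22->7.5, 24->9, 27->10, 29->11.5, 29->11.5
Step 2: Rank sum for X: R1 = 1.5 + 3 + 4 + 5 + 7.5 + 9 + 10 + 11.5 = 51.5.
Step 3: U_X = R1 - n1(n1+1)/2 = 51.5 - 8*9/2 = 51.5 - 36 = 15.5.
       U_Y = n1*n2 - U_X = 32 - 15.5 = 16.5.
Step 4: Ties are present, so use the tie-corrected normal approximation (with continuity correction) for the p-value.
Step 5: p-value = 1.000000; compare to alpha = 0.1. fail to reject H0.

U_X = 15.5, p = 1.000000, fail to reject H0 at alpha = 0.1.


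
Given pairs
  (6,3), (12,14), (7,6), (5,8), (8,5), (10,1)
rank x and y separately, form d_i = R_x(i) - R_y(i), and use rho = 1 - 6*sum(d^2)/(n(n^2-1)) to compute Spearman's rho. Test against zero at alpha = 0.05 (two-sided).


Step 1: Rank x and y separately (midranks; no ties here).
rank(x): 6->2, 12->6, 7->3, 5->1, 8->4, 10->5
rank(y): 3->2, 14->6, 6->4, 8->5, 5->3, 1->1
Step 2: d_i = R_x(i) - R_y(i); compute d_i^2.
  (2-2)^2=0, (6-6)^2=0, (3-4)^2=1, (1-5)^2=16, (4-3)^2=1, (5-1)^2=16
sum(d^2) = 34.
Step 3: rho = 1 - 6*34 / (6*(6^2 - 1)) = 1 - 204/210 = 0.028571.
Step 4: Under H0, t = rho * sqrt((n-2)/(1-rho^2)) = 0.0572 ~ t(4).
Step 5: Two-sided p-value from the t-distribution with 4 df = 0.957155.
Step 6: alpha = 0.05. fail to reject H0.

rho = 0.0286, p = 0.957155, fail to reject H0 at alpha = 0.05.


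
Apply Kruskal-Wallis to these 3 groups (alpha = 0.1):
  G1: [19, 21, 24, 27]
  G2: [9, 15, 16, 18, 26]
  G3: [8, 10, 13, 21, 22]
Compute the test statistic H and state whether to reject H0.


Step 1: Combine all N = 14 observations and assign midranks.
sorted (value, group, rank): (8,G3,1), (9,G2,2), (10,G3,3), (13,G3,4), (15,G2,5), (16,G2,6), (18,G2,7), (19,G1,8), (21,G1,9.5), (21,G3,9.5), (22,G3,11), (24,G1,12), (26,G2,13), (27,G1,14)
Step 2: Sum ranks within each group.
R_1 = 43.5 (n_1 = 4)
R_2 = 33 (n_2 = 5)
R_3 = 28.5 (n_3 = 5)
Step 3: H = 12/(N(N+1)) * sum(R_i^2/n_i) - 3(N+1)
     = 12/(14*15) * (43.5^2/4 + 33^2/5 + 28.5^2/5) - 3*15
     = 0.057143 * 853.312 - 45
     = 3.760714.
Step 4: Ties present; correction factor C = 1 - 6/(14^3 - 14) = 0.997802. Corrected H = 3.760714 / 0.997802 = 3.768998.
Step 5: Under H0, H ~ chi^2(2); p-value = 0.151905.
Step 6: alpha = 0.1. fail to reject H0.

H = 3.7690, df = 2, p = 0.151905, fail to reject H0.


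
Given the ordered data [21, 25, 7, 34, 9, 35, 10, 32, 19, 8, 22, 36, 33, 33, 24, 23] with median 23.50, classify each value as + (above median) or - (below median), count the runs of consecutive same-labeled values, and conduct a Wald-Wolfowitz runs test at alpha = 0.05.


Step 1: Compute median = 23.50; label A = above, B = below.
Labels in order: BABABABABBBAAAAB  (n_A = 8, n_B = 8)
Step 2: Count runs R = 11.
Step 3: Under H0 (random ordering), E[R] = 2*n_A*n_B/(n_A+n_B) + 1 = 2*8*8/16 + 1 = 9.0000.
        Var[R] = 2*n_A*n_B*(2*n_A*n_B - n_A - n_B) / ((n_A+n_B)^2 * (n_A+n_B-1)) = 14336/3840 = 3.7333.
        SD[R] = 1.9322.
Step 4: Continuity-corrected z = (R - 0.5 - E[R]) / SD[R] = (11 - 0.5 - 9.0000) / 1.9322 = 0.7763.
Step 5: Two-sided p-value via normal approximation = 2*(1 - Phi(|z|)) = 0.437558.
Step 6: alpha = 0.05. fail to reject H0.

R = 11, z = 0.7763, p = 0.437558, fail to reject H0.


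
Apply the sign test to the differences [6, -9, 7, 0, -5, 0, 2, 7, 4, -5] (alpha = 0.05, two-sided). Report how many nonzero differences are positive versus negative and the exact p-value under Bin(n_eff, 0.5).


Step 1: Discard zero differences. Original n = 10; n_eff = number of nonzero differences = 8.
Nonzero differences (with sign): +6, -9, +7, -5, +2, +7, +4, -5
Step 2: Count signs: positive = 5, negative = 3.
Step 3: Under H0: P(positive) = 0.5, so the number of positives S ~ Bin(8, 0.5).
Step 4: Two-sided exact p-value = sum of Bin(8,0.5) probabilities at or below the observed probability = 0.726562.
Step 5: alpha = 0.05. fail to reject H0.

n_eff = 8, pos = 5, neg = 3, p = 0.726562, fail to reject H0.


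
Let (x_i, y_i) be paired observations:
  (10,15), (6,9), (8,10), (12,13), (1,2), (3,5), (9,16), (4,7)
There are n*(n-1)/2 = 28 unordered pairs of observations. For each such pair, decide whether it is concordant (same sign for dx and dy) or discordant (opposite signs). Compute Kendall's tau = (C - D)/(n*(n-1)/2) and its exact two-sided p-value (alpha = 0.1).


Step 1: Enumerate the 28 unordered pairs (i,j) with i<j and classify each by sign(x_j-x_i) * sign(y_j-y_i).
  (1,2):dx=-4,dy=-6->C; (1,3):dx=-2,dy=-5->C; (1,4):dx=+2,dy=-2->D; (1,5):dx=-9,dy=-13->C
  (1,6):dx=-7,dy=-10->C; (1,7):dx=-1,dy=+1->D; (1,8):dx=-6,dy=-8->C; (2,3):dx=+2,dy=+1->C
  (2,4):dx=+6,dy=+4->C; (2,5):dx=-5,dy=-7->C; (2,6):dx=-3,dy=-4->C; (2,7):dx=+3,dy=+7->C
  (2,8):dx=-2,dy=-2->C; (3,4):dx=+4,dy=+3->C; (3,5):dx=-7,dy=-8->C; (3,6):dx=-5,dy=-5->C
  (3,7):dx=+1,dy=+6->C; (3,8):dx=-4,dy=-3->C; (4,5):dx=-11,dy=-11->C; (4,6):dx=-9,dy=-8->C
  (4,7):dx=-3,dy=+3->D; (4,8):dx=-8,dy=-6->C; (5,6):dx=+2,dy=+3->C; (5,7):dx=+8,dy=+14->C
  (5,8):dx=+3,dy=+5->C; (6,7):dx=+6,dy=+11->C; (6,8):dx=+1,dy=+2->C; (7,8):dx=-5,dy=-9->C
Step 2: C = 25, D = 3, total pairs = 28.
Step 3: tau = (C - D)/(n(n-1)/2) = (25 - 3)/28 = 0.785714.
Step 4: Exact two-sided p-value (enumerate n! = 40320 permutations of y under H0): p = 0.005506.
Step 5: alpha = 0.1. reject H0.

tau_b = 0.7857 (C=25, D=3), p = 0.005506, reject H0.


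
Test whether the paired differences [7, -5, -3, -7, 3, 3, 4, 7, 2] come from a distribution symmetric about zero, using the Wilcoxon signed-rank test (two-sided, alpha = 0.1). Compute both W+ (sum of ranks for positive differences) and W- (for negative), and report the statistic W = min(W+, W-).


Step 1: Drop any zero differences (none here) and take |d_i|.
|d| = [7, 5, 3, 7, 3, 3, 4, 7, 2]
Step 2: Midrank |d_i| (ties get averaged ranks).
ranks: |7|->8, |5|->6, |3|->3, |7|->8, |3|->3, |3|->3, |4|->5, |7|->8, |2|->1
Step 3: Attach original signs; sum ranks with positive sign and with negative sign.
W+ = 8 + 3 + 3 + 5 + 8 + 1 = 28
W- = 6 + 3 + 8 = 17
(Check: W+ + W- = 45 should equal n(n+1)/2 = 45.)
Step 4: Test statistic W = min(W+, W-) = 17.
Step 5: Ties in |d|, so use the tie-corrected normal approximation.
        E[W] = n(n+1)/4 = 9*10/4 = 22.5.
        Tie groups: |d|=3 (t=3), |d|=7 (t=3); sum(t^3 - t) = 48.
        Var[W] = n(n+1)(2n+1)/24 - sum(t^3-t)/48 = 1710/24 - 48/48 = 70.25.
        z = (W - E[W]) / sqrt(Var[W]) = (17 - 22.5) / 8.3815 = -0.6562.
        Two-sided p = 2*Phi(z) = 0.511692.
Step 6: alpha = 0.1. fail to reject H0.

W+ = 28, W- = 17, W = min = 17, p = 0.511692, fail to reject H0.


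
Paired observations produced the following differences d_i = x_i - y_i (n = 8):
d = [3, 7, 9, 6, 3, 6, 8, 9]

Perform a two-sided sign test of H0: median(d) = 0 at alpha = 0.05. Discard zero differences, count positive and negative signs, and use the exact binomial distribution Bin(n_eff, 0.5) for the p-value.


Step 1: Discard zero differences. Original n = 8; n_eff = number of nonzero differences = 8.
Nonzero differences (with sign): +3, +7, +9, +6, +3, +6, +8, +9
Step 2: Count signs: positive = 8, negative = 0.
Step 3: Under H0: P(positive) = 0.5, so the number of positives S ~ Bin(8, 0.5).
Step 4: Two-sided exact p-value = sum of Bin(8,0.5) probabilities at or below the observed probability = 0.007812.
Step 5: alpha = 0.05. reject H0.

n_eff = 8, pos = 8, neg = 0, p = 0.007812, reject H0.


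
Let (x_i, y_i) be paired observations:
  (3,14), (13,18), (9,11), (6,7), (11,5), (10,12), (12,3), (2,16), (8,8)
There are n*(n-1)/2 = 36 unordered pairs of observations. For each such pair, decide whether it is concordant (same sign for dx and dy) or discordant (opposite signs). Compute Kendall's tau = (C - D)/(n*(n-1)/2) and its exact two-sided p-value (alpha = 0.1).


Step 1: Enumerate the 36 unordered pairs (i,j) with i<j and classify each by sign(x_j-x_i) * sign(y_j-y_i).
  (1,2):dx=+10,dy=+4->C; (1,3):dx=+6,dy=-3->D; (1,4):dx=+3,dy=-7->D; (1,5):dx=+8,dy=-9->D
  (1,6):dx=+7,dy=-2->D; (1,7):dx=+9,dy=-11->D; (1,8):dx=-1,dy=+2->D; (1,9):dx=+5,dy=-6->D
  (2,3):dx=-4,dy=-7->C; (2,4):dx=-7,dy=-11->C; (2,5):dx=-2,dy=-13->C; (2,6):dx=-3,dy=-6->C
  (2,7):dx=-1,dy=-15->C; (2,8):dx=-11,dy=-2->C; (2,9):dx=-5,dy=-10->C; (3,4):dx=-3,dy=-4->C
  (3,5):dx=+2,dy=-6->D; (3,6):dx=+1,dy=+1->C; (3,7):dx=+3,dy=-8->D; (3,8):dx=-7,dy=+5->D
  (3,9):dx=-1,dy=-3->C; (4,5):dx=+5,dy=-2->D; (4,6):dx=+4,dy=+5->C; (4,7):dx=+6,dy=-4->D
  (4,8):dx=-4,dy=+9->D; (4,9):dx=+2,dy=+1->C; (5,6):dx=-1,dy=+7->D; (5,7):dx=+1,dy=-2->D
  (5,8):dx=-9,dy=+11->D; (5,9):dx=-3,dy=+3->D; (6,7):dx=+2,dy=-9->D; (6,8):dx=-8,dy=+4->D
  (6,9):dx=-2,dy=-4->C; (7,8):dx=-10,dy=+13->D; (7,9):dx=-4,dy=+5->D; (8,9):dx=+6,dy=-8->D
Step 2: C = 14, D = 22, total pairs = 36.
Step 3: tau = (C - D)/(n(n-1)/2) = (14 - 22)/36 = -0.222222.
Step 4: Exact two-sided p-value (enumerate n! = 362880 permutations of y under H0): p = 0.476709.
Step 5: alpha = 0.1. fail to reject H0.

tau_b = -0.2222 (C=14, D=22), p = 0.476709, fail to reject H0.


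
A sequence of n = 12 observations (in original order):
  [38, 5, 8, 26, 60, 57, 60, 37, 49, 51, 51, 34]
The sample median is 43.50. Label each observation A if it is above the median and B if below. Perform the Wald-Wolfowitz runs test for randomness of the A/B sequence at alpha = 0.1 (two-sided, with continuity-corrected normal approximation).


Step 1: Compute median = 43.50; label A = above, B = below.
Labels in order: BBBBAAABAAAB  (n_A = 6, n_B = 6)
Step 2: Count runs R = 5.
Step 3: Under H0 (random ordering), E[R] = 2*n_A*n_B/(n_A+n_B) + 1 = 2*6*6/12 + 1 = 7.0000.
        Var[R] = 2*n_A*n_B*(2*n_A*n_B - n_A - n_B) / ((n_A+n_B)^2 * (n_A+n_B-1)) = 4320/1584 = 2.7273.
        SD[R] = 1.6514.
Step 4: Continuity-corrected z = (R + 0.5 - E[R]) / SD[R] = (5 + 0.5 - 7.0000) / 1.6514 = -0.9083.
Step 5: Two-sided p-value via normal approximation = 2*(1 - Phi(|z|)) = 0.363722.
Step 6: alpha = 0.1. fail to reject H0.

R = 5, z = -0.9083, p = 0.363722, fail to reject H0.


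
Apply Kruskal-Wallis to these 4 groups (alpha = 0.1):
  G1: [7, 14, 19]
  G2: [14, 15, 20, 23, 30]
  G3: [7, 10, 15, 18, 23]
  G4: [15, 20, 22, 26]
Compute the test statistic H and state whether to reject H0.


Step 1: Combine all N = 17 observations and assign midranks.
sorted (value, group, rank): (7,G1,1.5), (7,G3,1.5), (10,G3,3), (14,G1,4.5), (14,G2,4.5), (15,G2,7), (15,G3,7), (15,G4,7), (18,G3,9), (19,G1,10), (20,G2,11.5), (20,G4,11.5), (22,G4,13), (23,G2,14.5), (23,G3,14.5), (26,G4,16), (30,G2,17)
Step 2: Sum ranks within each group.
R_1 = 16 (n_1 = 3)
R_2 = 54.5 (n_2 = 5)
R_3 = 35 (n_3 = 5)
R_4 = 47.5 (n_4 = 4)
Step 3: H = 12/(N(N+1)) * sum(R_i^2/n_i) - 3(N+1)
     = 12/(17*18) * (16^2/3 + 54.5^2/5 + 35^2/5 + 47.5^2/4) - 3*18
     = 0.039216 * 1488.45 - 54
     = 4.370425.
Step 4: Ties present; correction factor C = 1 - 48/(17^3 - 17) = 0.990196. Corrected H = 4.370425 / 0.990196 = 4.413696.
Step 5: Under H0, H ~ chi^2(3); p-value = 0.220119.
Step 6: alpha = 0.1. fail to reject H0.

H = 4.4137, df = 3, p = 0.220119, fail to reject H0.


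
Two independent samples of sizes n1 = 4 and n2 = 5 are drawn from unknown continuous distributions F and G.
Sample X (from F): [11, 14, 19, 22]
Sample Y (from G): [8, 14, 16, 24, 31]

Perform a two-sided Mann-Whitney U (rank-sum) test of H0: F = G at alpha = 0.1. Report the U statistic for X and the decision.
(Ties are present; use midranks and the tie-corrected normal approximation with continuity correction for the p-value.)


Step 1: Combine and sort all 9 observations; assign midranks.
sorted (value, group): (8,Y), (11,X), (14,X), (14,Y), (16,Y), (19,X), (22,X), (24,Y), (31,Y)
ranks: 8->1, 11->2, 14->3.5, 14->3.5, 16->5, 19->6, 22->7, 24->8, 31->9
Step 2: Rank sum for X: R1 = 2 + 3.5 + 6 + 7 = 18.5.
Step 3: U_X = R1 - n1(n1+1)/2 = 18.5 - 4*5/2 = 18.5 - 10 = 8.5.
       U_Y = n1*n2 - U_X = 20 - 8.5 = 11.5.
Step 4: Ties are present, so use the tie-corrected normal approximation (with continuity correction) for the p-value.
Step 5: p-value = 0.805701; compare to alpha = 0.1. fail to reject H0.

U_X = 8.5, p = 0.805701, fail to reject H0 at alpha = 0.1.


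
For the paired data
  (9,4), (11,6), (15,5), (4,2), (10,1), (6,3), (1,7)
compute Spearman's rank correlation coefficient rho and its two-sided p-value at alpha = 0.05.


Step 1: Rank x and y separately (midranks; no ties here).
rank(x): 9->4, 11->6, 15->7, 4->2, 10->5, 6->3, 1->1
rank(y): 4->4, 6->6, 5->5, 2->2, 1->1, 3->3, 7->7
Step 2: d_i = R_x(i) - R_y(i); compute d_i^2.
  (4-4)^2=0, (6-6)^2=0, (7-5)^2=4, (2-2)^2=0, (5-1)^2=16, (3-3)^2=0, (1-7)^2=36
sum(d^2) = 56.
Step 3: rho = 1 - 6*56 / (7*(7^2 - 1)) = 1 - 336/336 = 0.000000.
Step 4: Under H0, t = rho * sqrt((n-2)/(1-rho^2)) = 0.0000 ~ t(5).
Step 5: Two-sided p-value from the t-distribution with 5 df = 1.000000.
Step 6: alpha = 0.05. fail to reject H0.

rho = 0.0000, p = 1.000000, fail to reject H0 at alpha = 0.05.


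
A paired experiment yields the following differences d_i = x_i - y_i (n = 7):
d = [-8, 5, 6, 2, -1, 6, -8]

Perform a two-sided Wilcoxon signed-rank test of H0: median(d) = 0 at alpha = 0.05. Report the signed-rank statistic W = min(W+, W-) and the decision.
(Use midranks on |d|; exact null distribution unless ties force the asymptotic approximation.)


Step 1: Drop any zero differences (none here) and take |d_i|.
|d| = [8, 5, 6, 2, 1, 6, 8]
Step 2: Midrank |d_i| (ties get averaged ranks).
ranks: |8|->6.5, |5|->3, |6|->4.5, |2|->2, |1|->1, |6|->4.5, |8|->6.5
Step 3: Attach original signs; sum ranks with positive sign and with negative sign.
W+ = 3 + 4.5 + 2 + 4.5 = 14
W- = 6.5 + 1 + 6.5 = 14
(Check: W+ + W- = 28 should equal n(n+1)/2 = 28.)
Step 4: Test statistic W = min(W+, W-) = 14.
Step 5: Ties in |d|, so use the tie-corrected normal approximation.
        E[W] = n(n+1)/4 = 7*8/4 = 14.
        Tie groups: |d|=6 (t=2), |d|=8 (t=2); sum(t^3 - t) = 12.
        Var[W] = n(n+1)(2n+1)/24 - sum(t^3-t)/48 = 840/24 - 12/48 = 34.75.
        z = (W - E[W]) / sqrt(Var[W]) = (14 - 14) / 5.8949 = 0.0000.
        Two-sided p = 2*Phi(z) = 1.000000.
Step 6: alpha = 0.05. fail to reject H0.

W+ = 14, W- = 14, W = min = 14, p = 1.000000, fail to reject H0.
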